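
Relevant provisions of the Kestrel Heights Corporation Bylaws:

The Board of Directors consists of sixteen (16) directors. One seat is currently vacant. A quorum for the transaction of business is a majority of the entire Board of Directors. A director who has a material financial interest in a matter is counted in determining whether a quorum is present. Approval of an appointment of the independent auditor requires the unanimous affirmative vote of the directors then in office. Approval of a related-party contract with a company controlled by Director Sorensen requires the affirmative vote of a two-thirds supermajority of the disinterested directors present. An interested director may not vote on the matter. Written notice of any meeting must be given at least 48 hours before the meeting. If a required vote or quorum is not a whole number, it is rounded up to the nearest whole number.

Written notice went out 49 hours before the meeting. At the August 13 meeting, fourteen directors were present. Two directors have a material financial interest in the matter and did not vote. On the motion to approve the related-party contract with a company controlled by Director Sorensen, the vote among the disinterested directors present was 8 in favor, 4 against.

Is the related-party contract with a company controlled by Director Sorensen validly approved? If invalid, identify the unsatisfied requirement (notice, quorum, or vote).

Valid — all requirements satisfied.

Notice: 49 hours given; 48 required (49 ≥ 48). Satisfied.
Quorum: 14 present (interested directors count toward quorum); quorum is 9. Satisfied.
Vote: the related-party contract with a company controlled by Director Sorensen requires two-thirds of the disinterested directors present (14 − 2 = 12). 2/3 of 12 = 8, so 8 affirmative votes are needed; 8 voted in favor. Satisfied.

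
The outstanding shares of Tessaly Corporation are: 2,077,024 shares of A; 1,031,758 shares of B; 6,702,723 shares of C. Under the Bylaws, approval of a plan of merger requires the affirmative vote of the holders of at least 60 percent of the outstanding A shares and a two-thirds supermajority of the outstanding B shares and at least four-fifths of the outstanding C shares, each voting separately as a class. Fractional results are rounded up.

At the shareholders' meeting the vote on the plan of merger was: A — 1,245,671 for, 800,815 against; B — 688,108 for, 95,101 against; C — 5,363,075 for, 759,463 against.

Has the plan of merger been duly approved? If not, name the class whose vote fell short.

Not approved — the A shares did not give the required vote.

A: 3/5 of 2077024 = 1246214.40, rounded up to 1246215; 1,246,215 required, 1,245,671 in favor — not approved.
B: 2/3 of 1031758 = 687838.67, rounded up to 687839; 687,839 required, 688,108 in favor — approved.
C: 4/5 of 6702723 = 5362178.40, rounded up to 5362179; 5,362,179 required, 5,363,075 in favor — approved.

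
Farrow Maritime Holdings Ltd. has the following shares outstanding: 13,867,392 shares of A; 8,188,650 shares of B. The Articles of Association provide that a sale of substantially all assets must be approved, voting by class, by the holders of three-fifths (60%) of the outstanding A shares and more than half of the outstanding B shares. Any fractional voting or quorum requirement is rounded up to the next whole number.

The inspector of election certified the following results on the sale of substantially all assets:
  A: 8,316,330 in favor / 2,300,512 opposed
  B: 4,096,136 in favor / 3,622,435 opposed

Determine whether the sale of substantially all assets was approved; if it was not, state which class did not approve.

Not approved — the A shares did not give the required vote.

A: 3/5 of 13867392 = 8320435.20, rounded up to 8320436; 8,320,436 required, 8,316,330 in favor — not approved.
B: a majority of 8188650 is 4094326; 4,094,326 required, 4,096,136 in favor — approved.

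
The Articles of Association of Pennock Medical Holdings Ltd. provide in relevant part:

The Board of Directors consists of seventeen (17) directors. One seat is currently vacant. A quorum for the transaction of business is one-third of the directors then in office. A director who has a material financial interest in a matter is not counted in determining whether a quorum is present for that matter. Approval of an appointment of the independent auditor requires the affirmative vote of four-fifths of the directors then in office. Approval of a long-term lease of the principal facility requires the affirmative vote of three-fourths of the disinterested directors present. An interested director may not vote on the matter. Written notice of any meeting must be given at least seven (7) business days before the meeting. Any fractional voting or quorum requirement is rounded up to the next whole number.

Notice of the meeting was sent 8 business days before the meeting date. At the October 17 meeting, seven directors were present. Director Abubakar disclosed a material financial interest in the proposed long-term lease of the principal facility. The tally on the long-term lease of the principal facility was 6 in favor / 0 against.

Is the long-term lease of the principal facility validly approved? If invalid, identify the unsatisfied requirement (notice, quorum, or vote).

Notice: 8 business days given; 7 required (8 ≥ 7). Satisfied.
Quorum: 7 present, but the 1 interested director does not count, leaving 6. Quorum is 6. Satisfied.
Vote: the long-term lease of the principal facility requires three-fourths of the disinterested directors present (7 − 1 = 6). 3/4 of 6 = 4.50, rounded up to 5, so 5 affirmative votes are needed; 6 voted in favor. Satisfied.

Valid — all requirements satisfied.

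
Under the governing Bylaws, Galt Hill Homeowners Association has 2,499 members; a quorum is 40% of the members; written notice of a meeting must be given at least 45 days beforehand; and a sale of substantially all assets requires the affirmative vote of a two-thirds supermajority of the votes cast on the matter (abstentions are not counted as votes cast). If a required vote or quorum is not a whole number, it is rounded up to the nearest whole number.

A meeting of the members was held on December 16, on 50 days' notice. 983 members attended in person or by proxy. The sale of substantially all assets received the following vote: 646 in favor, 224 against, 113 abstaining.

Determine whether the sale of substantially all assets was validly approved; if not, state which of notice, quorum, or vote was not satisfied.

Notice: 50 days given; 45 required. Satisfied.
Quorum: 40% of 2,499 = 999.60, rounded up to 1,000; 983 present. Not satisfied.
Vote: requires two-thirds of the votes cast (983 − 113 abstaining = 870); 2/3 of 870 = 580, so 580 needed; 646 in favor. Satisfied.

Invalid — quorum requirement not satisfied.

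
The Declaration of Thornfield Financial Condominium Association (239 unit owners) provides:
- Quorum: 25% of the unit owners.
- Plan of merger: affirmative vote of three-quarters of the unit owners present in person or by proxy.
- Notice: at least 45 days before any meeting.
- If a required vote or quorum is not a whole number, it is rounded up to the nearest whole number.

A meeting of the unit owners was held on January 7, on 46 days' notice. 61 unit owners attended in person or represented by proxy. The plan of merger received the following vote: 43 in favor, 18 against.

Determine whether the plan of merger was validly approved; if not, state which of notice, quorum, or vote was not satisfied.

Notice: 46 days given; 45 required. Satisfied.
Quorum: 25% of 239 = 59.75, rounded up to 60; 61 present. Satisfied.
Vote: requires three-fourths of those present (61); 3/4 of 61 = 45.75, rounded up to 46, so 46 needed; 43 in favor. Not satisfied.

Invalid — vote requirement not satisfied.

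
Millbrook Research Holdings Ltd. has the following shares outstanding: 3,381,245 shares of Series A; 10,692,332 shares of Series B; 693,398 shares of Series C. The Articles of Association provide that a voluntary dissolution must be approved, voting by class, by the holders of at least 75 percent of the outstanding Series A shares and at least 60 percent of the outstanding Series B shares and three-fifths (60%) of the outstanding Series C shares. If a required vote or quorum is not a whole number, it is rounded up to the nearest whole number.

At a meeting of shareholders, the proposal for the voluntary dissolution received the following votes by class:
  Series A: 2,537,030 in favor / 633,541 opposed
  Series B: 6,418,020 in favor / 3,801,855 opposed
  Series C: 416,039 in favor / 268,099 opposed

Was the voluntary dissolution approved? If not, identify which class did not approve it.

Series A: 3/4 of 3381245 = 2535933.75, rounded up to 2535934; 2,535,934 required, 2,537,030 in favor — approved.
Series B: 3/5 of 10692332 = 6415399.20, rounded up to 6415400; 6,415,400 required, 6,418,020 in favor — approved.
Series C: 3/5 of 693398 = 416038.80, rounded up to 416039; 416,039 required, 416,039 in favor — approved.

Approved — every class gave the required vote.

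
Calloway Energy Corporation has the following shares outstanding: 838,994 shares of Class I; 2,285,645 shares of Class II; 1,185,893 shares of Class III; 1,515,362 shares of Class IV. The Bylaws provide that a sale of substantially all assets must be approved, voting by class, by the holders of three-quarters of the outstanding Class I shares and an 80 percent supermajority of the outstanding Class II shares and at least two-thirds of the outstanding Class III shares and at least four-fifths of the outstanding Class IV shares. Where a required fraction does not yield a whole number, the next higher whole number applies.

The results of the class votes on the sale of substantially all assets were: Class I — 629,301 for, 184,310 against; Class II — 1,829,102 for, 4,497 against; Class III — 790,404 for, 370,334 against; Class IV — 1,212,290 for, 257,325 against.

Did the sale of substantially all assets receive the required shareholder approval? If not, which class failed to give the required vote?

Not approved — the Class III shares did not give the required vote.

Class I: 3/4 of 838994 = 629245.50, rounded up to 629246; 629,246 required, 629,301 in favor — approved.
Class II: 4/5 of 2285645 = 1828516; 1,828,516 required, 1,829,102 in favor — approved.
Class III: 2/3 of 1185893 = 790595.33, rounded up to 790596; 790,596 required, 790,404 in favor — not approved.
Class IV: 4/5 of 1515362 = 1212289.60, rounded up to 1212290; 1,212,290 required, 1,212,290 in favor — approved.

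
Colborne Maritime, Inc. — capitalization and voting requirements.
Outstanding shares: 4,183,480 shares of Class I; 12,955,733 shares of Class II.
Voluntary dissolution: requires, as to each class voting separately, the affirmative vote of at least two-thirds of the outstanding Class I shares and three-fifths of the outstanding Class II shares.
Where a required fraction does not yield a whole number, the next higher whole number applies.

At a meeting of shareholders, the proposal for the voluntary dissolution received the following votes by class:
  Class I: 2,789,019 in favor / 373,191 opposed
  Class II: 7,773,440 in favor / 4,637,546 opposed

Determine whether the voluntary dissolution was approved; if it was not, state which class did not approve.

Class I: 2/3 of 4183480 = 2788986.67, rounded up to 2788987; 2,788,987 required, 2,789,019 in favor — approved.
Class II: 3/5 of 12955733 = 7773439.80, rounded up to 7773440; 7,773,440 required, 7,773,440 in favor — approved.

Approved — every class gave the required vote.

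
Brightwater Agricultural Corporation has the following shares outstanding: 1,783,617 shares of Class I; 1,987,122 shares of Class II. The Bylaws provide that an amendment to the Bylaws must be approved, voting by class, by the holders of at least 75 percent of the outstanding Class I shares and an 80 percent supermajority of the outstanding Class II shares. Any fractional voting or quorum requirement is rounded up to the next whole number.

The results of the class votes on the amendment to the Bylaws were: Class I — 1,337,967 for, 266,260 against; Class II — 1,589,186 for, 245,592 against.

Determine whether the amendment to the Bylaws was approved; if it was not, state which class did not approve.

Not approved — the Class II shares did not give the required vote.

Class I: 3/4 of 1783617 = 1337712.75, rounded up to 1337713; 1,337,713 required, 1,337,967 in favor — approved.
Class II: 4/5 of 1987122 = 1589697.60, rounded up to 1589698; 1,589,698 required, 1,589,186 in favor — not approved.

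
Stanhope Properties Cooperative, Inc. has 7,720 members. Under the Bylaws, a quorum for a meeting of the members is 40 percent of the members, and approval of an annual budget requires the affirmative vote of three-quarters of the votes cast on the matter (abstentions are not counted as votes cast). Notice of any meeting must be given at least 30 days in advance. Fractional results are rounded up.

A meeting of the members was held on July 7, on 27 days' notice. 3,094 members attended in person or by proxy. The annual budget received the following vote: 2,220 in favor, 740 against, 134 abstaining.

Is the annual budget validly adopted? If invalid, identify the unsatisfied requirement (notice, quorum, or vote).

Invalid — notice requirement not satisfied.

Notice: 27 days given; 30 required. Not satisfied.
Quorum: 40% of 7,720 = 3,088; 3,094 present. Satisfied.
Vote: requires three-fourths of the votes cast (3,094 − 134 abstaining = 2,960); 3/4 of 2960 = 2220, so 2,220 needed; 2,220 in favor. Satisfied.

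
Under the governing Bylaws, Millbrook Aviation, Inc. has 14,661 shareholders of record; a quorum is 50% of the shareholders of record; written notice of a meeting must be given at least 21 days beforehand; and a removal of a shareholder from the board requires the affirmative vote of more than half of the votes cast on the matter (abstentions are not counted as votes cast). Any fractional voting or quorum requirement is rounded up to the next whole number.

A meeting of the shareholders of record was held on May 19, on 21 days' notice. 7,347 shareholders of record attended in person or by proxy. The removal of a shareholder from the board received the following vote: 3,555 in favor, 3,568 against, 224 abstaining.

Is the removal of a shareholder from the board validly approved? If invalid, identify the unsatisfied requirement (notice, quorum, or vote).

Invalid — vote requirement not satisfied.

Notice: 21 days given; 21 required. Satisfied.
Quorum: 50% of 14,661 = 7,330.50, rounded up to 7,331; 7,347 present. Satisfied.
Vote: requires a majority of the votes cast (7,347 − 224 abstaining = 7,123); a majority of 7123 is 3562, so 3,562 needed; 3,555 in favor. Not satisfied.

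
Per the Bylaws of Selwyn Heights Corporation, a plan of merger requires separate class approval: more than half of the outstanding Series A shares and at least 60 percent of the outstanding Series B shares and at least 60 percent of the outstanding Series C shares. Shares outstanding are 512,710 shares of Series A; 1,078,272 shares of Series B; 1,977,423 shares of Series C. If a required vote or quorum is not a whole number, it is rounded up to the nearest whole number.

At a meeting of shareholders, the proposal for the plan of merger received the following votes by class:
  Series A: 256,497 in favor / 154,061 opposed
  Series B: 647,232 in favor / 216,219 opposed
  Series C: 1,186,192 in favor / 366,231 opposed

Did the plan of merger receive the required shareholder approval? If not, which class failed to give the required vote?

Series A: a majority of 512710 is 256356; 256,356 required, 256,497 in favor — approved.
Series B: 3/5 of 1078272 = 646963.20, rounded up to 646964; 646,964 required, 647,232 in favor — approved.
Series C: 3/5 of 1977423 = 1186453.80, rounded up to 1186454; 1,186,454 required, 1,186,192 in favor — not approved.

Not approved — the Series C shares did not give the required vote.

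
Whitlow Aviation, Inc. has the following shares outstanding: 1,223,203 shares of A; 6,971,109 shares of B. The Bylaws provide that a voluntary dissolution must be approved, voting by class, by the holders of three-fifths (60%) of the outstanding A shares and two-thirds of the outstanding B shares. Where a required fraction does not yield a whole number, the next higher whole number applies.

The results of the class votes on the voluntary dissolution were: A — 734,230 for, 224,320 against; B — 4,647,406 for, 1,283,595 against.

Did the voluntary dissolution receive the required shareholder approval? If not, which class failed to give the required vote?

A: 3/5 of 1223203 = 733921.80, rounded up to 733922; 733,922 required, 734,230 in favor — approved.
B: 2/3 of 6971109 = 4647406; 4,647,406 required, 4,647,406 in favor — approved.

Approved — every class gave the required vote.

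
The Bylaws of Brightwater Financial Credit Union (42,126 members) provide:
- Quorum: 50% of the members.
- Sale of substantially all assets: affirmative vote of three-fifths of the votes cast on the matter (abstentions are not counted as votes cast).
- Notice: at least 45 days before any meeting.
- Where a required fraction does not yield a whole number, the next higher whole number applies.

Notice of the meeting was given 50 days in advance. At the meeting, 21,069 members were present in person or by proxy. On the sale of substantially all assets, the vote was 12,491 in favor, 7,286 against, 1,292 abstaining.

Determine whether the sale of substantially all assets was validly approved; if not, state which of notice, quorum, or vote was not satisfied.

Valid — all requirements satisfied.

Notice: 50 days given; 45 required. Satisfied.
Quorum: 50% of 42,126 = 21,063; 21,069 present. Satisfied.
Vote: requires three-fifths of the votes cast (21,069 − 1,292 abstaining = 19,777); 3/5 of 19777 = 11866.20, rounded up to 11867, so 11,867 needed; 12,491 in favor. Satisfied.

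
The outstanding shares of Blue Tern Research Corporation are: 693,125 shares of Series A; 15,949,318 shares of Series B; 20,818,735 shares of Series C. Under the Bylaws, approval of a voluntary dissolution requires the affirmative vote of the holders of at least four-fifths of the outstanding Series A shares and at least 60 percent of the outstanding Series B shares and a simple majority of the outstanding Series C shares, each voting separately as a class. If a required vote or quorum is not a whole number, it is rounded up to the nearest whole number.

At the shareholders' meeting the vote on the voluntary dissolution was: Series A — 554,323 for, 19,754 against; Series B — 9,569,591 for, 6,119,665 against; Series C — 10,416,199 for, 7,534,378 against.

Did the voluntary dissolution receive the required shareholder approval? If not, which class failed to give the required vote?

Series A: 4/5 of 693125 = 554500; 554,500 required, 554,323 in favor — not approved.
Series B: 3/5 of 15949318 = 9569590.80, rounded up to 9569591; 9,569,591 required, 9,569,591 in favor — approved.
Series C: a majority of 20818735 is 10409368; 10,409,368 required, 10,416,199 in favor — approved.

Not approved — the Series A shares did not give the required vote.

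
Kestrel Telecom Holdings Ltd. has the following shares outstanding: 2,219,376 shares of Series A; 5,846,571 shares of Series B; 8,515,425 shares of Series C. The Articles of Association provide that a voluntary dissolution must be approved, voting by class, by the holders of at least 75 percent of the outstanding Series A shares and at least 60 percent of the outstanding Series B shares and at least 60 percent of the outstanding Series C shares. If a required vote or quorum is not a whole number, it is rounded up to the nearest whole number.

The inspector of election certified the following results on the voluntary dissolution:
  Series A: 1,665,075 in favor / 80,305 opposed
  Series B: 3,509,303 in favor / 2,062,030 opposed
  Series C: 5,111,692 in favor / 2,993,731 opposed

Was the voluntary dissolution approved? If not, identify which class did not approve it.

Series A: 3/4 of 2219376 = 1664532; 1,664,532 required, 1,665,075 in favor — approved.
Series B: 3/5 of 5846571 = 3507942.60, rounded up to 3507943; 3,507,943 required, 3,509,303 in favor — approved.
Series C: 3/5 of 8515425 = 5109255; 5,109,255 required, 5,111,692 in favor — approved.

Approved — every class gave the required vote.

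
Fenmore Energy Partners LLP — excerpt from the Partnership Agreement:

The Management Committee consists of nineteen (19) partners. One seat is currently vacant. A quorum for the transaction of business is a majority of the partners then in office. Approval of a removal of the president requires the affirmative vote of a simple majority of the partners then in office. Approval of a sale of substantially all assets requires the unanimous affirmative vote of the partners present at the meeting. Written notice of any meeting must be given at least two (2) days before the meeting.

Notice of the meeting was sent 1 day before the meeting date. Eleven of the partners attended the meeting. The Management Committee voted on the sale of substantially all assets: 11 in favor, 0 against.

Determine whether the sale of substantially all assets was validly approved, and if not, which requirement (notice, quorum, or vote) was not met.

Invalid — notice requirement not satisfied.

Notice: 1 day given; 2 required (1 < 2). Not satisfied.
Quorum: 11 present; quorum is 10. Satisfied.
Vote: the sale of substantially all assets requires the unanimous vote of the partners present (11). Unanimous means all 11, so 11 affirmative votes are needed; 11 voted in favor. Satisfied.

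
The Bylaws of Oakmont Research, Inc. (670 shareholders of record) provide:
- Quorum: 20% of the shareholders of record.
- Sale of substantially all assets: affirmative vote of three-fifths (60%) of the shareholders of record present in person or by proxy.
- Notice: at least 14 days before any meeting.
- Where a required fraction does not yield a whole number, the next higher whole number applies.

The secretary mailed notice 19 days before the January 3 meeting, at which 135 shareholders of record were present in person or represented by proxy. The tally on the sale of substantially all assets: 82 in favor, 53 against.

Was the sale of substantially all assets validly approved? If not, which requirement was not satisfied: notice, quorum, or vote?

Valid — all requirements satisfied.

Notice: 19 days given; 14 required. Satisfied.
Quorum: 20% of 670 = 134; 135 present. Satisfied.
Vote: requires three-fifths of those present (135); 3/5 of 135 = 81, so 81 needed; 82 in favor. Satisfied.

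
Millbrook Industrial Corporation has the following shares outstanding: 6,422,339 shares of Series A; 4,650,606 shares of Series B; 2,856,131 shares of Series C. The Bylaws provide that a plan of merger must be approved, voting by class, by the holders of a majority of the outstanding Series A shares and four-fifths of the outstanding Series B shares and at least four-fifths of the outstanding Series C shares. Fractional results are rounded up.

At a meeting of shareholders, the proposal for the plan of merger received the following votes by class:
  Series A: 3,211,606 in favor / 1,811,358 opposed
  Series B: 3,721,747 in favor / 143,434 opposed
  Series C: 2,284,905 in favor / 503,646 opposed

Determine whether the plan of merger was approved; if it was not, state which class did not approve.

Approved — every class gave the required vote.

Series A: a majority of 6422339 is 3211170; 3,211,170 required, 3,211,606 in favor — approved.
Series B: 4/5 of 4650606 = 3720484.80, rounded up to 3720485; 3,720,485 required, 3,721,747 in favor — approved.
Series C: 4/5 of 2856131 = 2284904.80, rounded up to 2284905; 2,284,905 required, 2,284,905 in favor — approved.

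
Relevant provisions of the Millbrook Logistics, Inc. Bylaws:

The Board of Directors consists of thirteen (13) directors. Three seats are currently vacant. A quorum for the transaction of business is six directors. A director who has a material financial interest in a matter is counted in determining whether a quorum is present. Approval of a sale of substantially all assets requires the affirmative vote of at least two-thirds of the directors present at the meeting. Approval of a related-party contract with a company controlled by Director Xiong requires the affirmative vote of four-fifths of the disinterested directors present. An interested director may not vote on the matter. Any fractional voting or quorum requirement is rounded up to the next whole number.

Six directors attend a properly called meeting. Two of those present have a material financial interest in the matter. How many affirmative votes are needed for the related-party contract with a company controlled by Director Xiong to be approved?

The related-party contract with a company controlled by Director Xiong requires four-fifths of the disinterested directors present (6 − 2 = 4).
4/5 of 4 = 3.20, rounded up to 4.

4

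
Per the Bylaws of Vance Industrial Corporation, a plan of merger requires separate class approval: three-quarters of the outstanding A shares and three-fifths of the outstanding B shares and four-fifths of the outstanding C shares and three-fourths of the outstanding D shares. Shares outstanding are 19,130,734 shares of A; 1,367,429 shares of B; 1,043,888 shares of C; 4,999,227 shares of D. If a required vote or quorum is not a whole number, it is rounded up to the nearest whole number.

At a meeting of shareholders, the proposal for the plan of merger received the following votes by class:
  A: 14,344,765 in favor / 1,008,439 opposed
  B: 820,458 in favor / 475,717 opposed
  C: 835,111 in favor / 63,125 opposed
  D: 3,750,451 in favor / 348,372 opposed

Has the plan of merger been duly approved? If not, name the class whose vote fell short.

Not approved — the A shares did not give the required vote.

A: 3/4 of 19130734 = 14348050.50, rounded up to 14348051; 14,348,051 required, 14,344,765 in favor — not approved.
B: 3/5 of 1367429 = 820457.40, rounded up to 820458; 820,458 required, 820,458 in favor — approved.
C: 4/5 of 1043888 = 835110.40, rounded up to 835111; 835,111 required, 835,111 in favor — approved.
D: 3/4 of 4999227 = 3749420.25, rounded up to 3749421; 3,749,421 required, 3,750,451 in favor — approved.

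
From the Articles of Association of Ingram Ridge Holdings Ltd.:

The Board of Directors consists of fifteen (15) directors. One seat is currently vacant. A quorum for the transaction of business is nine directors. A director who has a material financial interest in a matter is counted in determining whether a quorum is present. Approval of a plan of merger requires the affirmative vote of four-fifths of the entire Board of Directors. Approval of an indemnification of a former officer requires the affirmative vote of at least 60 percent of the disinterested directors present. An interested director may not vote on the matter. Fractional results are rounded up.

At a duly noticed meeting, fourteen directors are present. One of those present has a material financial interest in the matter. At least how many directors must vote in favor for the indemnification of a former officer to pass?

8

The indemnification of a former officer requires three-fifths of the disinterested directors present (14 − 1 = 13).
3/5 of 13 = 7.80, rounded up to 8.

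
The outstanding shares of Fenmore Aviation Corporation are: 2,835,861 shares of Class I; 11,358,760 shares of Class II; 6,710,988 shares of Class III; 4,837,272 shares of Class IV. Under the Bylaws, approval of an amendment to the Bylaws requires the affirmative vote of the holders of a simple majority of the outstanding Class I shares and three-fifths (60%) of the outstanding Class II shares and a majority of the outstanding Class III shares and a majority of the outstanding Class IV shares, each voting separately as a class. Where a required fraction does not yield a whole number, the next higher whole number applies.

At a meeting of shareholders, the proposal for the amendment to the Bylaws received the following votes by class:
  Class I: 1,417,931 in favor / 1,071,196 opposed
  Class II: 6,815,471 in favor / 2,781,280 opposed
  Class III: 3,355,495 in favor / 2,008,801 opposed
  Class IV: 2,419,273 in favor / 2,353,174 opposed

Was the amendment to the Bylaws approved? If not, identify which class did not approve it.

Class I: a majority of 2835861 is 1417931; 1,417,931 required, 1,417,931 in favor — approved.
Class II: 3/5 of 11358760 = 6815256; 6,815,256 required, 6,815,471 in favor — approved.
Class III: a majority of 6710988 is 3355495; 3,355,495 required, 3,355,495 in favor — approved.
Class IV: a majority of 4837272 is 2418637; 2,418,637 required, 2,419,273 in favor — approved.

Approved — every class gave the required vote.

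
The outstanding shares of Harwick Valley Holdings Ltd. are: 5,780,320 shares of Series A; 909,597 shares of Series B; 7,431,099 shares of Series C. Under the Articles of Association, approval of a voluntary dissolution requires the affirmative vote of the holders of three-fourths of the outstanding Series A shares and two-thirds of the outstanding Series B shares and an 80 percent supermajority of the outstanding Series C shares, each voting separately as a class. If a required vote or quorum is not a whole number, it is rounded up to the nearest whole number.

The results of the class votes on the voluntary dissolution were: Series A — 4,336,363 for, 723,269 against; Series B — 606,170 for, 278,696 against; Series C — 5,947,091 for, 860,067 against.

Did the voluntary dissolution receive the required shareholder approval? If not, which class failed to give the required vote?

Series A: 3/4 of 5780320 = 4335240; 4,335,240 required, 4,336,363 in favor — approved.
Series B: 2/3 of 909597 = 606398; 606,398 required, 606,170 in favor — not approved.
Series C: 4/5 of 7431099 = 5944879.20, rounded up to 5944880; 5,944,880 required, 5,947,091 in favor — approved.

Not approved — the Series B shares did not give the required vote.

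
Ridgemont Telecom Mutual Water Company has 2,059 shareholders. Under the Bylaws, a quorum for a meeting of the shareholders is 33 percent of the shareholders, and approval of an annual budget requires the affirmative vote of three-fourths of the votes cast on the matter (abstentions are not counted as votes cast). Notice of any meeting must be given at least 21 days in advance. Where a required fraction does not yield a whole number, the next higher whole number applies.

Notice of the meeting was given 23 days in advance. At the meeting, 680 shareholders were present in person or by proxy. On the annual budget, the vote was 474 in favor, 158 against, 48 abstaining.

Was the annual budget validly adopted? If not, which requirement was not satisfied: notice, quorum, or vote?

Valid — all requirements satisfied.

Notice: 23 days given; 21 required. Satisfied.
Quorum: 33% of 2,059 = 679.47, rounded up to 680; 680 present. Satisfied.
Vote: requires three-fourths of the votes cast (680 − 48 abstaining = 632); 3/4 of 632 = 474, so 474 needed; 474 in favor. Satisfied.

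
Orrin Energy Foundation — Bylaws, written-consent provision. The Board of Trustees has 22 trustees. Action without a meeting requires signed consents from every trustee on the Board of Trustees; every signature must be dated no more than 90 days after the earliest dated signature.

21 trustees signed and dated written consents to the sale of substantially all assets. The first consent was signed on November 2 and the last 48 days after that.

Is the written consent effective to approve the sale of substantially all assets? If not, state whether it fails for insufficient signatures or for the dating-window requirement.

Not effective — insufficient signatures.

Signatures required: the unanimous vote of 22 — unanimous means all 22, so 22 needed; 21 signed. Insufficient.
Dating window: the latest signature is 48 days after the earliest; the limit is 90 days. Within the window.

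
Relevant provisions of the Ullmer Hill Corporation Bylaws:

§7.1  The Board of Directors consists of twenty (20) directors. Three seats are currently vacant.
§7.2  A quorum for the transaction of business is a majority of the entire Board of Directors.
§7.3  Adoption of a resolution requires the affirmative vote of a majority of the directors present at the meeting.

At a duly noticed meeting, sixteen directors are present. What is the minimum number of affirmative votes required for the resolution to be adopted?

The resolution requires a majority of the directors present (16).
A majority of 16 is 9.

9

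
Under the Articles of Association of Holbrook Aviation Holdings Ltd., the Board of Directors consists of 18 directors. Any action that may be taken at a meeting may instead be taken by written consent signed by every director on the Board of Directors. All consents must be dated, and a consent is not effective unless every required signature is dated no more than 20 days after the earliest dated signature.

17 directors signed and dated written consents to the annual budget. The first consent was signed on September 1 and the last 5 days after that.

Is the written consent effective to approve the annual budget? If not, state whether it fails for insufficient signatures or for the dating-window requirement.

Signatures required: all of 18 — unanimous means all 18, so 18 needed; 17 signed. Insufficient.
Dating window: the latest signature is 5 days after the earliest; the limit is 20 days. Within the window.

Not effective — insufficient signatures.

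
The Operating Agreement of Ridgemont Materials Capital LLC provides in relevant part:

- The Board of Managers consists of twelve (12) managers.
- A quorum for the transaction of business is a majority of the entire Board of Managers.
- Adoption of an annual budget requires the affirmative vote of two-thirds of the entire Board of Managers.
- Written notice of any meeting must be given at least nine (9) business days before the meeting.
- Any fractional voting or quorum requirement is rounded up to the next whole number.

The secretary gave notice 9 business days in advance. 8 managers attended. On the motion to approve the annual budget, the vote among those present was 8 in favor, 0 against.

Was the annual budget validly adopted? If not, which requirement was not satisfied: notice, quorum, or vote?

Valid — all requirements satisfied.

Notice: 9 business days given; 9 required (9 ≥ 9). Satisfied.
Quorum: 8 present; quorum is 7. Satisfied.
Vote: the annual budget requires two-thirds of the entire Board of Managers (12). 2/3 of 12 = 8, so 8 affirmative votes are needed; 8 voted in favor. Satisfied.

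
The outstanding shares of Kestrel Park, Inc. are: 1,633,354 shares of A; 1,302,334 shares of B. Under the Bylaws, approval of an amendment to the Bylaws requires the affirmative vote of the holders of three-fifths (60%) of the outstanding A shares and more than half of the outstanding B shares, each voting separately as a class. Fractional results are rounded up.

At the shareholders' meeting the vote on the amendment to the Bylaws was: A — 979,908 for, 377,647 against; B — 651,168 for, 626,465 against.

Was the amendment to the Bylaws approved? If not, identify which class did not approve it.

A: 3/5 of 1633354 = 980012.40, rounded up to 980013; 980,013 required, 979,908 in favor — not approved.
B: a majority of 1302334 is 651168; 651,168 required, 651,168 in favor — approved.

Not approved — the A shares did not give the required vote.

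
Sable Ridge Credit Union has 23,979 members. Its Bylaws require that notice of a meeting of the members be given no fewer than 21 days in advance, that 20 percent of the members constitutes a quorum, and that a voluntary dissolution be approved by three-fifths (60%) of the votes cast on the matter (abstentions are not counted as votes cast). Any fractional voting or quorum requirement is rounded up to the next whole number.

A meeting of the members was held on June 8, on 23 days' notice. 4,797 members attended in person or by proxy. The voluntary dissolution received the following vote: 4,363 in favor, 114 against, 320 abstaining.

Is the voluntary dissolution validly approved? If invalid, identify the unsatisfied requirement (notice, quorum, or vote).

Notice: 23 days given; 21 required. Satisfied.
Quorum: 20% of 23,979 = 4,795.80, rounded up to 4,796; 4,797 present. Satisfied.
Vote: requires three-fifths of the votes cast (4,797 − 320 abstaining = 4,477); 3/5 of 4477 = 2686.20, rounded up to 2687, so 2,687 needed; 4,363 in favor. Satisfied.

Valid — all requirements satisfied.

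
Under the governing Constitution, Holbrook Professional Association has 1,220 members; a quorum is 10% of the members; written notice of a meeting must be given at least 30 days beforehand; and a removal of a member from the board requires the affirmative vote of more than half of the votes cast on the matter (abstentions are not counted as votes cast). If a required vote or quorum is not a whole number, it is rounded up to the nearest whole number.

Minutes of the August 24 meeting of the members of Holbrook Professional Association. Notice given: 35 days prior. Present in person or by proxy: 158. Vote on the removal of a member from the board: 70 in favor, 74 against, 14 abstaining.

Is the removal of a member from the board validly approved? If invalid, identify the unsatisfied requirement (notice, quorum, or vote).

Invalid — vote requirement not satisfied.

Notice: 35 days given; 30 required. Satisfied.
Quorum: 10% of 1,220 = 122; 158 present. Satisfied.
Vote: requires a majority of the votes cast (158 − 14 abstaining = 144); a majority of 144 is 73, so 73 needed; 70 in favor. Not satisfied.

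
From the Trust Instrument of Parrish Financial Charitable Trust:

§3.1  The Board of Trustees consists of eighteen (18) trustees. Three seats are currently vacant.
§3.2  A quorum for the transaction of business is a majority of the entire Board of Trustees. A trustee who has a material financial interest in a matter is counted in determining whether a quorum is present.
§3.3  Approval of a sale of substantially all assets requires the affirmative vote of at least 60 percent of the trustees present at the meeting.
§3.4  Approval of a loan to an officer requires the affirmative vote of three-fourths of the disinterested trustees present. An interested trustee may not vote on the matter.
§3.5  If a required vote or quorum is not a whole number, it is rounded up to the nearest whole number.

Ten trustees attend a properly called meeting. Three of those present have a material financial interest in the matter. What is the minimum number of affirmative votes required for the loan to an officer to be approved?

6

The loan to an officer requires three-fourths of the disinterested trustees present (10 − 3 = 7).
3/4 of 7 = 5.25, rounded up to 6.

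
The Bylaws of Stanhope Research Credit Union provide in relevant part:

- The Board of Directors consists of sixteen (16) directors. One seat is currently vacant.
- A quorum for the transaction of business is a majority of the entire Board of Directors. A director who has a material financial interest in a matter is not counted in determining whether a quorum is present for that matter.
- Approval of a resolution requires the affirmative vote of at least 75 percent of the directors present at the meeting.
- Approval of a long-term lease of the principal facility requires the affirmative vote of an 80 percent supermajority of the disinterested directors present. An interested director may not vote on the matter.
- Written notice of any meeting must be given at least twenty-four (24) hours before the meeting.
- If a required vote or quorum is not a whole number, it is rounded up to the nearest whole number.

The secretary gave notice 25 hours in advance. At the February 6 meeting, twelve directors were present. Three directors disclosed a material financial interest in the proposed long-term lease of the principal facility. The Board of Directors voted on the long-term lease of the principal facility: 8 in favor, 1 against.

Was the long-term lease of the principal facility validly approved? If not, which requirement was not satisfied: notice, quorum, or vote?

Notice: 25 hours given; 24 required (25 ≥ 24). Satisfied.
Quorum: 12 present, but the 3 interested directors do not count, leaving 9. Quorum is 9. Satisfied.
Vote: the long-term lease of the principal facility requires four-fifths of the disinterested directors present (12 − 3 = 9). 4/5 of 9 = 7.20, rounded up to 8, so 8 affirmative votes are needed; 8 voted in favor. Satisfied.

Valid — all requirements satisfied.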